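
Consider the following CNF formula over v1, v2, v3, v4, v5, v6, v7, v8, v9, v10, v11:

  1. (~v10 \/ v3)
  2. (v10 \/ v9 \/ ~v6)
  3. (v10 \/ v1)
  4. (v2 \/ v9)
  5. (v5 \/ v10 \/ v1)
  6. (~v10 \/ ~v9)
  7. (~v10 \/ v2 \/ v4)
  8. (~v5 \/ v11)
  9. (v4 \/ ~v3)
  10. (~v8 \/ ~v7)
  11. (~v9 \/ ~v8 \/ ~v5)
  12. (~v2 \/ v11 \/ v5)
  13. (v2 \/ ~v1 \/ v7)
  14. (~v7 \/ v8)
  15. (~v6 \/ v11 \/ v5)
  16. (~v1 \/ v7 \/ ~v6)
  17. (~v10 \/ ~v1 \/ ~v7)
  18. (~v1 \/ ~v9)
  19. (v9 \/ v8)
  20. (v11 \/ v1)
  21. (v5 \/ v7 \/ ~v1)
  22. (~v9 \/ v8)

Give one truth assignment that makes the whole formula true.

v1 = 0, v2 = 1, v3 = 1, v4 = 1, v5 = 1, v6 = 1, v7 = 0, v8 = 1, v9 = 0, v10 = 1, v11 = 1

v4 occurs only positively in the remaining clauses — set v4 = True.
Pure literal: v11 appears only positively; assign v11 = True.
Try v1 = False.
  then v10 is forced to True.
  then v3 is forced to True.
  then v9 is forced to False.
  then v2 is forced to True.
  then v8 is forced to True.
  then v7 is forced to False.
v5, v6 are now unconstrained; take v5 = True, v6 = True.
Every clause has at least one true literal under this assignment.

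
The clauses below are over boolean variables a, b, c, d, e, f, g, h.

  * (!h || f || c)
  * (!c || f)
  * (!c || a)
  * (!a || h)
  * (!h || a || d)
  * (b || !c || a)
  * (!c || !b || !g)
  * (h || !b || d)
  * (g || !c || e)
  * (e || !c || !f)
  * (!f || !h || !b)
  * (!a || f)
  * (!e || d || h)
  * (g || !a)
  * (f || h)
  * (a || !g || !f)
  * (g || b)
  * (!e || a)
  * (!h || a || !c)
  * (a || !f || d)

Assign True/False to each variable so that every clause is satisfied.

Branch on a: take a = True.
  then h is forced to True.
  then f is forced to True.
  then b is forced to False.
  then g is forced to True.
Set c = False and propagate.
d, e are now unconstrained; take d = False, e = True.
Every clause has at least one true literal under this assignment.

a = True, b = False, c = False, d = False, e = True, f = True, g = True, h = True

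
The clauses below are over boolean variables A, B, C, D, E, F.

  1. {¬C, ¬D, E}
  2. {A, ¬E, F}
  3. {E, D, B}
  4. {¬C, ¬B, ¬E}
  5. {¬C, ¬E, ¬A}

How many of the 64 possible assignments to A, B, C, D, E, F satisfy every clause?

30

Case analysis on E and C:
  E=1, C=1: remaining (A,B,D,F) ∈ {(0,0,0,1); (0,0,1,1)} — 2.
  E=1, C=0: B, D free; 3 ways for (A,F) × 2^2 = 12.
  E=0, C=1: remaining (A,B,D,F) ∈ {(0,1,0,0); (0,1,0,1); (1,1,0,0); (1,1,0,1)} — 4.
  E=0, C=0: A, F free; 3 ways for (B,D) × 2^2 = 12.
Total: 2 + 12 + 4 + 12 = 30.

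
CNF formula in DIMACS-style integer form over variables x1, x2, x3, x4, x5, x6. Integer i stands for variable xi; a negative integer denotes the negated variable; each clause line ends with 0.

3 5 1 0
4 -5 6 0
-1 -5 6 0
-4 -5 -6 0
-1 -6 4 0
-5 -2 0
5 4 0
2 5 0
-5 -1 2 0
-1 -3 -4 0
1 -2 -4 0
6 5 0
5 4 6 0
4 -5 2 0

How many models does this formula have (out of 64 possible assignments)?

The models are:
  x1=F x2=F x3=F x4=T x5=T x6=F
  x1=F x2=F x3=T x4=T x5=T x6=F
  x1=T x2=T x3=F x4=T x5=F x6=T
Count: 3.

3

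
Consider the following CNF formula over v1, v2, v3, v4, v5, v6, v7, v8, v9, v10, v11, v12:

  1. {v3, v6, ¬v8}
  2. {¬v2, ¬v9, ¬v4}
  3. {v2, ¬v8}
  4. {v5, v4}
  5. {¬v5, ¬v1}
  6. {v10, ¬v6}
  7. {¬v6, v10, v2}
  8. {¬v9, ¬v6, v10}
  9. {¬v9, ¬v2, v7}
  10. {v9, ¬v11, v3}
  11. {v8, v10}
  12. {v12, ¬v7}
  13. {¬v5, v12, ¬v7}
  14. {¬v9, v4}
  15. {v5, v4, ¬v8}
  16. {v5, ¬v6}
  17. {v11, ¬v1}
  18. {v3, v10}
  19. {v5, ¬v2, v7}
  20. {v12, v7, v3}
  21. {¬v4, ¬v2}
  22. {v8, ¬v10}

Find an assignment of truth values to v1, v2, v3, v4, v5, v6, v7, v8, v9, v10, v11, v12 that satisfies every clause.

v1 occurs only negated in the remaining clauses — set v1 = False.
v3 occurs only positively in the remaining clauses — set v3 = True.
Try v2 = True.
  then v4 is forced to False.
  then v5 is forced to True.
  then v9 is forced to False.
Try v6 = True.
  then v10 is forced to True.
  then v8 is forced to True.
For the remaining variables, v7 = False, v11 = False, v12 = False works.

v1 = False  v2 = True  v3 = True  v4 = False  v5 = True  v6 = True  v7 = False  v8 = True  v9 = False  v10 = True  v11 = False  v12 = False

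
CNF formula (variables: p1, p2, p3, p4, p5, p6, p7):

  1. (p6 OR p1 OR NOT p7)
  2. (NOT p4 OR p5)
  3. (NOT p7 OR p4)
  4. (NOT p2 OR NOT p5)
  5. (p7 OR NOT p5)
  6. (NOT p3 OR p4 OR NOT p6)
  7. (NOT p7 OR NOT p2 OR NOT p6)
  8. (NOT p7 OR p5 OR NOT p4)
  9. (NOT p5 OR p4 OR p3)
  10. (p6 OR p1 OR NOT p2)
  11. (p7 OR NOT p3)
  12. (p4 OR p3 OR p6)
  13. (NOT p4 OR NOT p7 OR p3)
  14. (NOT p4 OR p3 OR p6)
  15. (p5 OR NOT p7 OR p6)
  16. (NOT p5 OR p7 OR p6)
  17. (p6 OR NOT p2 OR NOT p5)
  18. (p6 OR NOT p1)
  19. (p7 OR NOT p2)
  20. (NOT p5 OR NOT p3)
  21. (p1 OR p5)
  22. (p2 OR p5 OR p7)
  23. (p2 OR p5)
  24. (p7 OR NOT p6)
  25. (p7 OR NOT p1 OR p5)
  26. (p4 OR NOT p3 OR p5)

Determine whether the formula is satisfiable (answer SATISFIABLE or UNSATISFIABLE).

UNSATISFIABLE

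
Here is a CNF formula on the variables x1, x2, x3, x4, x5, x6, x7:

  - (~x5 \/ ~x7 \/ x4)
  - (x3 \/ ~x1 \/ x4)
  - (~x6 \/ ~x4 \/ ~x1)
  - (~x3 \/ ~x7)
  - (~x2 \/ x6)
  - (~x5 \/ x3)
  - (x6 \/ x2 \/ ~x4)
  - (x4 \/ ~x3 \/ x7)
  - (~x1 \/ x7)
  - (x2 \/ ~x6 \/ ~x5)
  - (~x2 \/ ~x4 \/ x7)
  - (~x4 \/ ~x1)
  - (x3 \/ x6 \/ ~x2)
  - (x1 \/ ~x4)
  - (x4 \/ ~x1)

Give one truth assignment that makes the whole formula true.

x1=False, x2=True, x3=False, x4=False, x5=False, x6=True, x7=False

x5 occurs only negated in the remaining clauses — set x5 = False.
Branch on x1: take x1 = False.
  then x4 is forced to False.
Branch on x2: take x2 = True.
  then x6 is forced to True.
The remaining clauses are satisfied by x3 = False, x7 = False.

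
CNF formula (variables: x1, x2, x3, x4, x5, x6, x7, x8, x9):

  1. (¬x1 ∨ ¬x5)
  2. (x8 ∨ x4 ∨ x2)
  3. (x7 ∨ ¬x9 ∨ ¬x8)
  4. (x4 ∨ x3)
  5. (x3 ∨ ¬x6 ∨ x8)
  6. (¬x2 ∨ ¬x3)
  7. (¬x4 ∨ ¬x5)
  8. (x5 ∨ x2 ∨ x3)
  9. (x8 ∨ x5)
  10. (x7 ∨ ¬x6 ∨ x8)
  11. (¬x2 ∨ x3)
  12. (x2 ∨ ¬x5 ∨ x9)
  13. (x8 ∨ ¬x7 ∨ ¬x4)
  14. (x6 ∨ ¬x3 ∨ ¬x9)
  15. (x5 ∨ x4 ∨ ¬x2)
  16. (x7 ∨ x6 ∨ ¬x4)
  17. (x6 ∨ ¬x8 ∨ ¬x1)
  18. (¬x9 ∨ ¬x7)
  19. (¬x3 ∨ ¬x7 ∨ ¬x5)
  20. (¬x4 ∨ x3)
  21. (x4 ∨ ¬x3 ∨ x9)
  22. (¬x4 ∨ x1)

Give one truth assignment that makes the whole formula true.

x1=T, x2=F, x3=T, x4=T, x5=F, x6=T, x7=F, x8=T, x9=F

Check each clause:
  1. (¬x1 ∨ ¬x5) — ¬x5 is true.
  2. (x2 ∨ x4 ∨ x8) — x8 is true.
  3. (x7 ∨ ¬x9 ∨ ¬x8) — ¬x9 is true.
  4. (x4 ∨ x3) — x3 is true.
  5. (¬x6 ∨ x8 ∨ x3) — x8 is true.
  6. (¬x3 ∨ ¬x2) — ¬x2 is true.
  7. (¬x4 ∨ ¬x5) — ¬x5 is true.
  8. (x2 ∨ x3 ∨ x5) — x3 is true.
  9. (x5 ∨ x8) — x8 is true.
  10. (x7 ∨ ¬x6 ∨ x8) — x8 is true.
  11. (x3 ∨ ¬x2) — x3 is true.
  12. (x9 ∨ ¬x5 ∨ x2) — ¬x5 is true.
  13. (¬x4 ∨ x8 ∨ ¬x7) — x8 is true.
  14. (¬x9 ∨ ¬x3 ∨ x6) — x6 is true.
  15. (x5 ∨ x4 ∨ ¬x2) — x4 is true.
  16. (x6 ∨ x7 ∨ ¬x4) — x6 is true.
  17. (¬x1 ∨ x6 ∨ ¬x8) — x6 is true.
  18. (¬x7 ∨ ¬x9) — ¬x7 is true.
  19. (¬x5 ∨ ¬x7 ∨ ¬x3) — ¬x7 is true.
  20. (x3 ∨ ¬x4) — x3 is true.
  21. (¬x3 ∨ x4 ∨ x9) — x4 is true.
  22. (¬x4 ∨ x1) — x1 is true.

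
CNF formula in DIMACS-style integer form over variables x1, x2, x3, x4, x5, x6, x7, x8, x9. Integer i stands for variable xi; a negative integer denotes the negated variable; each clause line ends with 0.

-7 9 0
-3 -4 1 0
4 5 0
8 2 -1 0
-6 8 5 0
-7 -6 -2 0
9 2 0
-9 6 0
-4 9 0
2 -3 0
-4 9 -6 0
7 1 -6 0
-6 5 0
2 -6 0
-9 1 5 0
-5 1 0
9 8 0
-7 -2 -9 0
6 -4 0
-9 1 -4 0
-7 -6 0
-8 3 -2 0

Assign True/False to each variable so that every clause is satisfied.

x1=True, x2=True, x3=True, x4=False, x5=True, x6=True, x7=False, x8=False, x9=True

Branch on x1: take x1 = True.
The remaining clauses are satisfied by x2 = True, x3 = True, x4 = False, x5 = True, x6 = True, x7 = False, x8 = False, x9 = True.
Check each clause:
  1. (x9 || !x7) — x9 is true.
  2. (!x3 || !x4 || x1) — x1 is true.
  3. (x5 || x4) — x5 is true.
  4. (x8 || !x1 || x2) — x2 is true.
  5. (x8 || !x6 || x5) — x5 is true.
  6. (!x7 || !x6 || !x2) — !x7 is true.
  7. (x9 || x2) — x9 is true.
  8. (!x9 || x6) — x6 is true.
  9. (!x4 || x9) — x9 is true.
  10. (!x3 || x2) — x2 is true.
  11. (!x4 || x9 || !x6) — x9 is true.
  12. (x1 || x7 || !x6) — x1 is true.
  13. (x5 || !x6) — x5 is true.
  14. (!x6 || x2) — x2 is true.
  15. (!x9 || x1 || x5) — x1 is true.
  16. (!x5 || x1) — x1 is true.
  17. (x9 || x8) — x9 is true.
  18. (!x7 || !x9 || !x2) — !x7 is true.
  19. (!x4 || x6) — !x4 is true.
  20. (!x9 || x1 || !x4) — x1 is true.
  21. (!x6 || !x7) — !x7 is true.
  22. (!x2 || !x8 || x3) — !x8 is true.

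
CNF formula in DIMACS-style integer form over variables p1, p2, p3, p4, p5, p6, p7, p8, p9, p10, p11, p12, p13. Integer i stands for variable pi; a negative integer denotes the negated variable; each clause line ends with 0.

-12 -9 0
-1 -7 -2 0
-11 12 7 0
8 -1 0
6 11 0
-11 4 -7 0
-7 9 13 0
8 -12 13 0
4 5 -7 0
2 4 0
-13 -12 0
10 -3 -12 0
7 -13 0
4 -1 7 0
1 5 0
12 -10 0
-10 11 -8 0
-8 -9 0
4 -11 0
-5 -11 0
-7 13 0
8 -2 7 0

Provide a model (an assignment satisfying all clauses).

p1 = F, p2 = T, p3 = T, p4 = T, p5 = T, p6 = T, p7 = T, p8 = F, p9 = F, p10 = F, p11 = F, p12 = F, p13 = T

Check each clause:
  1. (~p12 \/ ~p9) — ~p12 is true.
  2. (~p2 \/ ~p7 \/ ~p1) — ~p1 is true.
  3. (~p11 \/ p12 \/ p7) — ~p11 is true.
  4. (p8 \/ ~p1) — ~p1 is true.
  5. (p6 \/ p11) — p6 is true.
  6. (p4 \/ ~p11 \/ ~p7) — p4 is true.
  7. (p9 \/ p13 \/ ~p7) — p13 is true.
  8. (~p12 \/ p8 \/ p13) — ~p12 is true.
  9. (~p7 \/ p5 \/ p4) — p4 is true.
  10. (p4 \/ p2) — p2 is true.
  11. (~p12 \/ ~p13) — ~p12 is true.
  12. (~p12 \/ p10 \/ ~p3) — ~p12 is true.
  13. (~p13 \/ p7) — p7 is true.
  14. (p7 \/ ~p1 \/ p4) — p4 is true.
  15. (p5 \/ p1) — p5 is true.
  16. (~p10 \/ p12) — ~p10 is true.
  17. (~p8 \/ p11 \/ ~p10) — ~p8 is true.
  18. (~p8 \/ ~p9) — ~p8 is true.
  19. (~p11 \/ p4) — p4 is true.
  20. (~p11 \/ ~p5) — ~p11 is true.
  21. (p13 \/ ~p7) — p13 is true.
  22. (p8 \/ p7 \/ ~p2) — p7 is true.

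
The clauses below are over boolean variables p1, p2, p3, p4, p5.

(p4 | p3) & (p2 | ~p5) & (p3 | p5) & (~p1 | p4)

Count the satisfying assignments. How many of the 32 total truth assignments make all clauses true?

11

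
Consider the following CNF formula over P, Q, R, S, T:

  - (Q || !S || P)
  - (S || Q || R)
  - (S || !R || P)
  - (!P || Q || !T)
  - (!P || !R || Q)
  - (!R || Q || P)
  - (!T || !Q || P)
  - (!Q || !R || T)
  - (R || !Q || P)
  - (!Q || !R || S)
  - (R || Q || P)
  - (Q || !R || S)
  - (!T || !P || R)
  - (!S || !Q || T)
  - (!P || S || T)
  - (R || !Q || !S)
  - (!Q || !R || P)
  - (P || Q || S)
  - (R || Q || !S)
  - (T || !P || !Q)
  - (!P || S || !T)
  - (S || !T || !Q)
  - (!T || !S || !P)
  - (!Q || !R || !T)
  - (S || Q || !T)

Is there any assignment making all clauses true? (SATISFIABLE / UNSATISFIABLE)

Q = True:
  T = True:
    propagation gives P=True, R=True; an empty clause results — contradiction.
  T = False:
    propagation gives R=False, P=True; an empty clause results — contradiction.
Q = False:
  P = True:
    propagation gives T=False, R=False, S=True; an empty clause results — contradiction.
  P = False:
    propagation gives S=False; an empty clause results — contradiction.
Every branch closes, so no satisfying assignment exists.

UNSATISFIABLE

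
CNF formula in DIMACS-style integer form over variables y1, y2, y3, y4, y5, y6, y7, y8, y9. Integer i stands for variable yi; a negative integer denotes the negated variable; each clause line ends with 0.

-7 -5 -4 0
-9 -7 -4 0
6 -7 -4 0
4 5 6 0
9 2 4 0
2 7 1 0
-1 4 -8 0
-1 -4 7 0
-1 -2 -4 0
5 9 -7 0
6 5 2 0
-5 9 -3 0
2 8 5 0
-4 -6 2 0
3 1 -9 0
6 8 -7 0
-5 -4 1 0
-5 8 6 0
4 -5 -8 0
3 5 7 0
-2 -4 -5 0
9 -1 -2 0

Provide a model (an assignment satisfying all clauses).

Set y1 = False and propagate.
Set y2 = True and propagate.
Branch on y3: take y3 = True.
For the remaining variables, y4 = True, y5 = False, y6 = False, y7 = False, y8 = False, y9 = True works.
Every clause has at least one true literal under this assignment.

y1 = F, y2 = T, y3 = T, y4 = T, y5 = F, y6 = F, y7 = F, y8 = F, y9 = T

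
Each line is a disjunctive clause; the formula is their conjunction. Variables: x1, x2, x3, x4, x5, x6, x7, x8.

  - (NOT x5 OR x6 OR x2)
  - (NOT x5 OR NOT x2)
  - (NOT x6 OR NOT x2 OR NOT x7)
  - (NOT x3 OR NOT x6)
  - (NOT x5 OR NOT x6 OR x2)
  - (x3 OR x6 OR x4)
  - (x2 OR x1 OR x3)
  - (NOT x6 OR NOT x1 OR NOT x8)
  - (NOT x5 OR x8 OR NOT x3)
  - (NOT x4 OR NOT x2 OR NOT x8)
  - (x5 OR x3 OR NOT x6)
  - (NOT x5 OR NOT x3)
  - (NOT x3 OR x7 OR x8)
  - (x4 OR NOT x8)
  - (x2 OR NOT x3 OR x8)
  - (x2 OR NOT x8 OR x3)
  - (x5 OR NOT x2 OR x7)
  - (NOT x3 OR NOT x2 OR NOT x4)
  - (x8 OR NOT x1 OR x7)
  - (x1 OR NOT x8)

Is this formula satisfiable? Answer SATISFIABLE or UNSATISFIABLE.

SATISFIABLE

Branch on x1: take x1 = True.
For the remaining variables, x2 = True, x3 = False, x4 = True, x5 = False, x6 = False, x7 = True, x8 = False works.
So x1=1, x2=1, x3=0, x4=1, x5=0, x6=0, x7=1, x8=0 is a satisfying assignment.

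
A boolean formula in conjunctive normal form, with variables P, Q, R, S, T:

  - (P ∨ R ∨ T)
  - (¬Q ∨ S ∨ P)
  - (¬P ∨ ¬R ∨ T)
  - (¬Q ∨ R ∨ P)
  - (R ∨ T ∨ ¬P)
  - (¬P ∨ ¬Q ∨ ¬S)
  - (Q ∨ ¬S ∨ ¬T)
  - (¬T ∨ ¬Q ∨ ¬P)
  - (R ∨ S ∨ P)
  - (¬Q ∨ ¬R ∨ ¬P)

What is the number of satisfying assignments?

7

The models are:
  P=0 Q=0 R=1 S=0 T=0
  P=0 Q=0 R=1 S=0 T=1
  P=0 Q=0 R=1 S=1 T=0
  P=0 Q=1 R=1 S=1 T=0
  P=0 Q=1 R=1 S=1 T=1
  P=1 Q=0 R=0 S=0 T=1
  P=1 Q=0 R=1 S=0 T=1
Count: 7.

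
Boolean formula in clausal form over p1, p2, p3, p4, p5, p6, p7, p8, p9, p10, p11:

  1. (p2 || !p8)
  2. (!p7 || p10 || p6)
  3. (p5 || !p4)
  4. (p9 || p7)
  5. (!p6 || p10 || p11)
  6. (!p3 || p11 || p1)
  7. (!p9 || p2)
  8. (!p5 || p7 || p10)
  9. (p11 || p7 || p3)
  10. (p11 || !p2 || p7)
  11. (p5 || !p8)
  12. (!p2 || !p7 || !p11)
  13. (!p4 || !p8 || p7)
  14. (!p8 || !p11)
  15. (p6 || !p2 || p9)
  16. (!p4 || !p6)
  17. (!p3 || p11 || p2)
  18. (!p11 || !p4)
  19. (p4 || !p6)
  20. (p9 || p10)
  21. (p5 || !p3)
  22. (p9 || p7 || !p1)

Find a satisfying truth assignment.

p1=False, p2=False, p3=False, p4=False, p5=True, p6=False, p7=True, p8=False, p9=False, p10=True, p11=True

Check each clause:
  1. (!p8 || p2) — !p8 is true.
  2. (!p7 || p10 || p6) — p10 is true.
  3. (!p4 || p5) — !p4 is true.
  4. (p7 || p9) — p7 is true.
  5. (p11 || p10 || !p6) — p10 is true.
  6. (p11 || !p3 || p1) — p11 is true.
  7. (p2 || !p9) — !p9 is true.
  8. (p7 || p10 || !p5) — p10 is true.
  9. (p11 || p3 || p7) — p11 is true.
  10. (!p2 || p11 || p7) — p11 is true.
  11. (p5 || !p8) — !p8 is true.
  12. (!p7 || !p11 || !p2) — !p2 is true.
  13. (!p8 || !p4 || p7) — !p8 is true.
  14. (!p8 || !p11) — !p8 is true.
  15. (p9 || p6 || !p2) — !p2 is true.
  16. (!p4 || !p6) — !p6 is true.
  17. (!p3 || p2 || p11) — p11 is true.
  18. (!p11 || !p4) — !p4 is true.
  19. (p4 || !p6) — !p6 is true.
  20. (p10 || p9) — p10 is true.
  21. (!p3 || p5) — !p3 is true.
  22. (p7 || p9 || !p1) — !p1 is true.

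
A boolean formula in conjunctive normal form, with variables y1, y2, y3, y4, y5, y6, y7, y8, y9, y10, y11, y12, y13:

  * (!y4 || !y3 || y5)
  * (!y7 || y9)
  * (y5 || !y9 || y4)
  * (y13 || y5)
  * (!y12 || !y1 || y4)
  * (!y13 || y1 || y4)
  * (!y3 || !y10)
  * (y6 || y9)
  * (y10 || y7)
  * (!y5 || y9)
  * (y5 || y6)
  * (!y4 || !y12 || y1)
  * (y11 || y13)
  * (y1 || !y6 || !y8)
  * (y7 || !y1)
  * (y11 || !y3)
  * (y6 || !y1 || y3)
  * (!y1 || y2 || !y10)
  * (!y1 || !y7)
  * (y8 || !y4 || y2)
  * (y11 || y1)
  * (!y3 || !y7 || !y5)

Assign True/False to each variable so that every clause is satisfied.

y1=False, y2=True, y3=False, y4=True, y5=True, y6=True, y7=False, y8=False, y9=True, y10=True, y11=True, y12=False, y13=False

Check each clause:
  1. (!y4 || y5 || !y3) — y5 is true.
  2. (y9 || !y7) — !y7 is true.
  3. (y4 || y5 || !y9) — y4 is true.
  4. (y5 || y13) — y5 is true.
  5. (y4 || !y1 || !y12) — y4 is true.
  6. (!y13 || y1 || y4) — !y13 is true.
  7. (!y3 || !y10) — !y3 is true.
  8. (y9 || y6) — y9 is true.
  9. (y7 || y10) — y10 is true.
  10. (y9 || !y5) — y9 is true.
  11. (y5 || y6) — y5 is true.
  12. (y1 || !y4 || !y12) — !y12 is true.
  13. (y11 || y13) — y11 is true.
  14. (y1 || !y6 || !y8) — !y8 is true.
  15. (y7 || !y1) — !y1 is true.
  16. (!y3 || y11) — y11 is true.
  17. (y3 || !y1 || y6) — y6 is true.
  18. (y2 || !y1 || !y10) — y2 is true.
  19. (!y1 || !y7) — !y7 is true.
  20. (y8 || y2 || !y4) — y2 is true.
  21. (y11 || y1) — y11 is true.
  22. (!y3 || !y7 || !y5) — !y7 is true.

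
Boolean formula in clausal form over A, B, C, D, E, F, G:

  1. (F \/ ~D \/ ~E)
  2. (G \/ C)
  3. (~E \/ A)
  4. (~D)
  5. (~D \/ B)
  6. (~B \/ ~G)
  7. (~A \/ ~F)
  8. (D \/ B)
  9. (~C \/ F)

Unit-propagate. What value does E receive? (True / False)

Unit clause (~D) sets D = False.
(B \/ D) with D = False leaves only B, so B = True.
(~B \/ ~G): since B = True, the clause reduces to (~G). G = False.
(G \/ C) with G = False leaves only C, so C = True.
From (F \/ ~C) and C = True: F = True.
In (~A \/ ~F), ~F is now false; ~A must hold, so A = False.
(~E \/ A): since A = False, the clause reduces to (~E). E = False.

False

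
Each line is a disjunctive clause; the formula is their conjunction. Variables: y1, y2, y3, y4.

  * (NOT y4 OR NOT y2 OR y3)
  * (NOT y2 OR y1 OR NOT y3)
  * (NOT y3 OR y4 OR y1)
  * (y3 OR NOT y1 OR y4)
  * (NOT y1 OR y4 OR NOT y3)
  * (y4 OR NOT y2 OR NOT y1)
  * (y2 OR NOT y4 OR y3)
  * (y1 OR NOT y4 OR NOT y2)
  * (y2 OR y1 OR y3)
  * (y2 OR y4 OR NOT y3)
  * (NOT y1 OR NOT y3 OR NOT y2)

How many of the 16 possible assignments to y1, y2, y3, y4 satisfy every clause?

3

Satisfying assignments:
  y1=0 y2=0 y3=1 y4=1
  y1=0 y2=1 y3=0 y4=0
  y1=1 y2=0 y3=1 y4=1
Count: 3.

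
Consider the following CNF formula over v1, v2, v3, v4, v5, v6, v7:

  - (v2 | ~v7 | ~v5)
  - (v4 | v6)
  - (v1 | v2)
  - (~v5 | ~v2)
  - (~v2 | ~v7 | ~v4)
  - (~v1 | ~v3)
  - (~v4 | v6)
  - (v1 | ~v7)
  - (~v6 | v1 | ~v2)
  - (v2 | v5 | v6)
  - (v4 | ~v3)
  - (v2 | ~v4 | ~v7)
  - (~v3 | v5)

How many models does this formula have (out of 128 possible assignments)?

8

The models are:
  v1=1 v2=0 v3=0 v4=0 v5=0 v6=1 v7=0
  v1=1 v2=0 v3=0 v4=0 v5=0 v6=1 v7=1
  v1=1 v2=0 v3=0 v4=0 v5=1 v6=1 v7=0
  v1=1 v2=0 v3=0 v4=1 v5=0 v6=1 v7=0
  v1=1 v2=0 v3=0 v4=1 v5=1 v6=1 v7=0
  v1=1 v2=1 v3=0 v4=0 v5=0 v6=1 v7=0
  v1=1 v2=1 v3=0 v4=0 v5=0 v6=1 v7=1
  v1=1 v2=1 v3=0 v4=1 v5=0 v6=1 v7=0
That's 8 in total.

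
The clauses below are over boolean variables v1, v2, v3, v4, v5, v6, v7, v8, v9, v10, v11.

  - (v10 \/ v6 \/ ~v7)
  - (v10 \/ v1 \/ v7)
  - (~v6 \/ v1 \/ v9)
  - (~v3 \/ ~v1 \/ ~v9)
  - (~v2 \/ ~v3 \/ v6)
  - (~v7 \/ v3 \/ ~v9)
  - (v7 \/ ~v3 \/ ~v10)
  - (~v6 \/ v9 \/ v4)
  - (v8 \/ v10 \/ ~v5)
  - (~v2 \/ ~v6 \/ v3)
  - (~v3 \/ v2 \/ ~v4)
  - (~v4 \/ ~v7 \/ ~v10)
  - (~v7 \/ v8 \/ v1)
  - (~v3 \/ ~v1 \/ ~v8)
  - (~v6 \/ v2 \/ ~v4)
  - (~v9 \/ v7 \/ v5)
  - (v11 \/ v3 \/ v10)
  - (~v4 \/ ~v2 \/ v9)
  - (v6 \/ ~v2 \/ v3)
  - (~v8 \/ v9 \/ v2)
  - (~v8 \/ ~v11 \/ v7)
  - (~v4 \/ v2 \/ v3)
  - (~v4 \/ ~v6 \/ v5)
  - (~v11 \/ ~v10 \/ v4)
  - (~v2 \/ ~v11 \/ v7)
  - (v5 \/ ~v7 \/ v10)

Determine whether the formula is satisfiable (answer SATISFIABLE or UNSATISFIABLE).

SATISFIABLE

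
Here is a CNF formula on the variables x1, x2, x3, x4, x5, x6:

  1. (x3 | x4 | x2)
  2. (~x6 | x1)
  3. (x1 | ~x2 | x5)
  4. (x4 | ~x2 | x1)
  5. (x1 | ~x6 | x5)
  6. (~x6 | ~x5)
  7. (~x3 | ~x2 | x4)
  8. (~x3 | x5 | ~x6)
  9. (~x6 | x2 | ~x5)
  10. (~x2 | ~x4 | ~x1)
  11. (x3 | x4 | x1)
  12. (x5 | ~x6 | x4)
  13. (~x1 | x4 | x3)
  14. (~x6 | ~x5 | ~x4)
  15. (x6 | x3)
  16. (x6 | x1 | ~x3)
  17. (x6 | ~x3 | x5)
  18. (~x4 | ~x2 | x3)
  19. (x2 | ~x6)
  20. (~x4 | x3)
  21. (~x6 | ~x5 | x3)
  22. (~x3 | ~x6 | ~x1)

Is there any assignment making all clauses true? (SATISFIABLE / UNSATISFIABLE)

Set x1 = True and propagate.
Try x2 = False.
  then x6 is forced to False.
  then x3 is forced to True.
  then x5 is forced to True.
x4 is now unconstrained; take x4 = False.
Every clause has at least one true literal under this assignment.
So x1=True, x2=False, x3=True, x4=False, x5=True, x6=False is a satisfying assignment.

SATISFIABLE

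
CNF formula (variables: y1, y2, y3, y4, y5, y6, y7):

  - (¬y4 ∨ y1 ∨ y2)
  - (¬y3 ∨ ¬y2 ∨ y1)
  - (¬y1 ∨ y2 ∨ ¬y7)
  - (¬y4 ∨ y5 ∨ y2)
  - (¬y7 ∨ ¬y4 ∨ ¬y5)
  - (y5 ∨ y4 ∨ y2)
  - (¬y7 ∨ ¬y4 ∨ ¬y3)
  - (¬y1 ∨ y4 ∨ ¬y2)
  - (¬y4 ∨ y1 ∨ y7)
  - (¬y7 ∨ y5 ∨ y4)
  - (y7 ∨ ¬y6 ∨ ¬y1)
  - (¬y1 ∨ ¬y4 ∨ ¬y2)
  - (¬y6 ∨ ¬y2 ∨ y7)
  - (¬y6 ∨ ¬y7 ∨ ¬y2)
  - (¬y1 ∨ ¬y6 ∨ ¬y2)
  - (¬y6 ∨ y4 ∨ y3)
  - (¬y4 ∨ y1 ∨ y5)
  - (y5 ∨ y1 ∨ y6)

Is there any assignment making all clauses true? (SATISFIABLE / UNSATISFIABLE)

Try y1 = False.
For the remaining variables, y2 = False, y3 = False, y4 = False, y5 = True, y6 = False, y7 = False works.
Every clause has at least one true literal under this assignment.
So y1=F  y2=F  y3=F  y4=F  y5=T  y6=F  y7=F is a satisfying assignment.

SATISFIABLE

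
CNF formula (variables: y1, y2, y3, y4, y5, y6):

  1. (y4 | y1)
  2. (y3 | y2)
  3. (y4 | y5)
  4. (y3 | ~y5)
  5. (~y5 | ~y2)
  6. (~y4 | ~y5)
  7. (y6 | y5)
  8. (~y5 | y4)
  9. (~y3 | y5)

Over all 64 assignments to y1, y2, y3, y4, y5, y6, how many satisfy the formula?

The models are:
  y1=0 y2=1 y3=0 y4=1 y5=0 y6=1
  y1=1 y2=1 y3=0 y4=1 y5=0 y6=1
Count: 2.

2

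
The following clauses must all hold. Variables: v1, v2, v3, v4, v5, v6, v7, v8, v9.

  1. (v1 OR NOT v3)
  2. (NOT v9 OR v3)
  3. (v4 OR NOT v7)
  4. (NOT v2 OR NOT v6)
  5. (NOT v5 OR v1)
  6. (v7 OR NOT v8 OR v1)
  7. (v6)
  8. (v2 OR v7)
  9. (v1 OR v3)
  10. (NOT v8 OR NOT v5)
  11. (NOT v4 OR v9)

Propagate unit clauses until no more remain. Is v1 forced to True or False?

(v6) stands alone — v6 = True.
(NOT v2 OR NOT v6) with v6 = True leaves only NOT v2, so v2 = False.
In (v7 OR v2), v2 is now false; v7 must hold, so v7 = True.
(NOT v7 OR v4) with v7 = True leaves only v4, so v4 = True.
From (v9 OR NOT v4) and v4 = True: v9 = True.
From (v3 OR NOT v9) and v9 = True: v3 = True.
(NOT v3 OR v1): since v3 = True, the clause reduces to (v1). v1 = True.

True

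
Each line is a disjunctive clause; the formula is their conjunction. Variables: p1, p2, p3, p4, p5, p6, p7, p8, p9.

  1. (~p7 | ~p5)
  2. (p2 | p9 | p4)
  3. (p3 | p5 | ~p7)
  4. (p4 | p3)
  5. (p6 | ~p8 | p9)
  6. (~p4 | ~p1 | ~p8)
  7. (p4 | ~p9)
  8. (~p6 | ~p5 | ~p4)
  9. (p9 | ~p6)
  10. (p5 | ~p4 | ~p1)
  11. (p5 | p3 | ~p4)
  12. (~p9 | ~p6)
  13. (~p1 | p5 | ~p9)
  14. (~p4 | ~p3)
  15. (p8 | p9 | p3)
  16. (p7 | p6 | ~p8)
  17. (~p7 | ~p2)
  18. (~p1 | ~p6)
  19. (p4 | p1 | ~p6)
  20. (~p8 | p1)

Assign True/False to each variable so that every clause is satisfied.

p1=T  p2=T  p3=T  p4=F  p5=T  p6=F  p7=F  p8=F  p9=F

Set p1 = True and propagate.
  then p6 is forced to False.
The remaining clauses are satisfied by p2 = True, p3 = True, p4 = False, p5 = True, p7 = False, p8 = False, p9 = False.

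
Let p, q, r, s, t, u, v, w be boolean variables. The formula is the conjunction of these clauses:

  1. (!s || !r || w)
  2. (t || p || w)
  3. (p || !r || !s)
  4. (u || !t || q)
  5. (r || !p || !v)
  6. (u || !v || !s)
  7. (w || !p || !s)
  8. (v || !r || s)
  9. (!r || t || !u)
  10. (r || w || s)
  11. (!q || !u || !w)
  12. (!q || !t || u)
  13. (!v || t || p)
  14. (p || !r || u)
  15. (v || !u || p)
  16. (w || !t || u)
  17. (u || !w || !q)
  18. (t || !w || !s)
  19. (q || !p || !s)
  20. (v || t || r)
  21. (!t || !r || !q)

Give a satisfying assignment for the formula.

Branch on p: take p = True.
For the remaining variables, q = True, r = True, s = False, t = False, u = False, v = True, w = False works.
Every clause has at least one true literal under this assignment.
Check each clause:
  1. (!s || w || !r) — !s is true.
  2. (p || t || w) — p is true.
  3. (!r || !s || p) — p is true.
  4. (q || u || !t) — q is true.
  5. (!v || r || !p) — r is true.
  6. (!v || !s || u) — !s is true.
  7. (!s || w || !p) — !s is true.
  8. (!r || v || s) — v is true.
  9. (t || !u || !r) — !u is true.
  10. (r || s || w) — r is true.
  11. (!u || !w || !q) — !w is true.
  12. (!t || !q || u) — !t is true.
  13. (p || t || !v) — p is true.
  14. (p || !r || u) — p is true.
  15. (p || !u || v) — p is true.
  16. (u || w || !t) — !t is true.
  17. (!q || !w || u) — !w is true.
  18. (!w || !s || t) — !w is true.
  19. (!s || q || !p) — q is true.
  20. (r || v || t) — r is true.
  21. (!t || !r || !q) — !t is true.

p=T, q=T, r=T, s=F, t=F, u=F, v=T, w=F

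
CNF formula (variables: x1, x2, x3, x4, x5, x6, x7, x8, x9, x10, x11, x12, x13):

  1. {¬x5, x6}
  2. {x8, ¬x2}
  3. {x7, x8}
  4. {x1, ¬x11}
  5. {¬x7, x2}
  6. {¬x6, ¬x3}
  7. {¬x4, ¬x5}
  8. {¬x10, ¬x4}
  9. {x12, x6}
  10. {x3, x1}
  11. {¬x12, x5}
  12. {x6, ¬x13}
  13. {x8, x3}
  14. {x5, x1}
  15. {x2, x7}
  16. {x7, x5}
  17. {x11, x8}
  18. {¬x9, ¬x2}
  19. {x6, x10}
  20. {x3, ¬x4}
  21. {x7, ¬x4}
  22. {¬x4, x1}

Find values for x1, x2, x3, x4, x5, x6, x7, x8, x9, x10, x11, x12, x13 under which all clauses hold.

x1=True, x2=True, x3=False, x4=False, x5=False, x6=True, x7=True, x8=True, x9=False, x10=False, x11=False, x12=False, x13=True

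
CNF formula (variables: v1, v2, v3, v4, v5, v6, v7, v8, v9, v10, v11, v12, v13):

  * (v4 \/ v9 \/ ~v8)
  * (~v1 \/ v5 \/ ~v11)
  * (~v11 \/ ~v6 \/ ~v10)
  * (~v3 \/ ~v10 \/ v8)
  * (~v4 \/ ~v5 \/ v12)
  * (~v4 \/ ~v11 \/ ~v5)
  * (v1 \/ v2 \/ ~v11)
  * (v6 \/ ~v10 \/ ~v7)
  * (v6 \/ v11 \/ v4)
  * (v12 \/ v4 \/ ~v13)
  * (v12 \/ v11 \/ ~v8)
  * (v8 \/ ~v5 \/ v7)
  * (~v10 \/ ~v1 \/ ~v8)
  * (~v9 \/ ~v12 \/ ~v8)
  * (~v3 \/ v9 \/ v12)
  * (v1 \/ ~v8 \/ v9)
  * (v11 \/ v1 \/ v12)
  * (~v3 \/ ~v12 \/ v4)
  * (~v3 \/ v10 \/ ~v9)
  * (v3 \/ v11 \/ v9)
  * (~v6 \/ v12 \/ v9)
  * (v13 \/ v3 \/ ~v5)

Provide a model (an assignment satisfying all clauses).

v1=T, v2=T, v3=T, v4=T, v5=F, v6=T, v7=F, v8=T, v9=F, v10=F, v11=F, v12=T, v13=F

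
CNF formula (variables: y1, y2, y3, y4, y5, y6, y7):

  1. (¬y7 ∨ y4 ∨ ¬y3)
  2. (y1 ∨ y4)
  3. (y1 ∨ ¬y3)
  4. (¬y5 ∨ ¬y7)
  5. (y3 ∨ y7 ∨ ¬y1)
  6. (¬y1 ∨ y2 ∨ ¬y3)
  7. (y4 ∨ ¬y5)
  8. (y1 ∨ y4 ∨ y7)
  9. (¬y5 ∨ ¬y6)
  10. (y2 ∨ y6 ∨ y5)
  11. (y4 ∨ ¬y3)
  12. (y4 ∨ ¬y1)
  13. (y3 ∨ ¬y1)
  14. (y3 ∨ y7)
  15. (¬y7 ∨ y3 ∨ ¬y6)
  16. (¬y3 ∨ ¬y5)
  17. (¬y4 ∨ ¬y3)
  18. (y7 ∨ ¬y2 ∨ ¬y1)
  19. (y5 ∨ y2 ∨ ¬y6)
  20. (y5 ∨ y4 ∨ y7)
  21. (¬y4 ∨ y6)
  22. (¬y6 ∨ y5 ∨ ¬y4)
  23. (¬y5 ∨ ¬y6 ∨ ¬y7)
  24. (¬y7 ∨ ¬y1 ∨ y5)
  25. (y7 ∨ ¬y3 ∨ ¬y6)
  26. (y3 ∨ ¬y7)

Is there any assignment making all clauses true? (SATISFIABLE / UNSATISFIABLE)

y3 = True:
  propagation gives y1=True, y2=True, y4=True; an empty clause results — contradiction.
y3 = False:
  propagation gives y1=False, y4=True, y7=True; an empty clause results — contradiction.
Every branch closes, so no satisfying assignment exists.

UNSATISFIABLE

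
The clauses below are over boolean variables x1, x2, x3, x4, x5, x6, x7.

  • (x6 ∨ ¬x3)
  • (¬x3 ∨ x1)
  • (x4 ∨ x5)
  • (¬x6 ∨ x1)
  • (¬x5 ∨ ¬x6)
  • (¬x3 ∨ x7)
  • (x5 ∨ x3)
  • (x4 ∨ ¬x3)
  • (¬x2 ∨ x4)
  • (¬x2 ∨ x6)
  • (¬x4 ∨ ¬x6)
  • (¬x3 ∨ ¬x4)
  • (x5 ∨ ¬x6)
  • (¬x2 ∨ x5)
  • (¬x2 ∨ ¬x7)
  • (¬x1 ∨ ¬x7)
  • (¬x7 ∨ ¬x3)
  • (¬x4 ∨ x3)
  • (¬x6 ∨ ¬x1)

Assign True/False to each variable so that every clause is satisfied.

x1=False, x2=False, x3=False, x4=False, x5=True, x6=False, x7=True

Pure literal: x2 appears only negated; assign x2 = False.
Try x1 = False.
  then x3 is forced to False.
  then x6 is forced to False.
  then x5 is forced to True.
  then x4 is forced to False.
x7 is now unconstrained; take x7 = True.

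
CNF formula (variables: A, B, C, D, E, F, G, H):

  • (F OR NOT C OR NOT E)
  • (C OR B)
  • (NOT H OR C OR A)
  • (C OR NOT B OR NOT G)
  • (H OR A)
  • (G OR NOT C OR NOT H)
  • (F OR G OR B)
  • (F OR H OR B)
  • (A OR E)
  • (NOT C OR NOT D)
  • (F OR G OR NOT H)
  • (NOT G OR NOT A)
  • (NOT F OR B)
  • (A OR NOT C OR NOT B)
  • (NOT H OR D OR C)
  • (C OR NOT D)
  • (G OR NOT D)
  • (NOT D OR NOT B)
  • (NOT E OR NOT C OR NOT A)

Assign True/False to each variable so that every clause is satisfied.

A = T  B = T  C = F  D = F  E = F  F = F  G = F  H = F

Check each clause:
  1. (NOT E OR F OR NOT C) — NOT E is true.
  2. (C OR B) — B is true.
  3. (C OR A OR NOT H) — NOT H is true.
  4. (C OR NOT B OR NOT G) — NOT G is true.
  5. (H OR A) — A is true.
  6. (NOT C OR G OR NOT H) — NOT H is true.
  7. (G OR F OR B) — B is true.
  8. (F OR H OR B) — B is true.
  9. (A OR E) — A is true.
  10. (NOT D OR NOT C) — NOT D is true.
  11. (NOT H OR F OR G) — NOT H is true.
  12. (NOT A OR NOT G) — NOT G is true.
  13. (NOT F OR B) — B is true.
  14. (NOT C OR A OR NOT B) — A is true.
  15. (D OR NOT H OR C) — NOT H is true.
  16. (NOT D OR C) — NOT D is true.
  17. (G OR NOT D) — NOT D is true.
  18. (NOT B OR NOT D) — NOT D is true.
  19. (NOT A OR NOT C OR NOT E) — NOT E is true.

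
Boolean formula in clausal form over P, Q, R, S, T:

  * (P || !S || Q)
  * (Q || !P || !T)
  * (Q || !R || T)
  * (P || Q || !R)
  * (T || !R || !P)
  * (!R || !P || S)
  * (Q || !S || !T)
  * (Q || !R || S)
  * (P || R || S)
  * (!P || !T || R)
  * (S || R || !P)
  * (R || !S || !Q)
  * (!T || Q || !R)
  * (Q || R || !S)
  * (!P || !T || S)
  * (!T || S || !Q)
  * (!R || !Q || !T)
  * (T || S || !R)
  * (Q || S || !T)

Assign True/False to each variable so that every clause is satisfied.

P=F, Q=T, R=T, S=T, T=F

Try P = False.
Branch on Q: take Q = True.
Set R = True and propagate.
  then T is forced to False.
  then S is forced to True.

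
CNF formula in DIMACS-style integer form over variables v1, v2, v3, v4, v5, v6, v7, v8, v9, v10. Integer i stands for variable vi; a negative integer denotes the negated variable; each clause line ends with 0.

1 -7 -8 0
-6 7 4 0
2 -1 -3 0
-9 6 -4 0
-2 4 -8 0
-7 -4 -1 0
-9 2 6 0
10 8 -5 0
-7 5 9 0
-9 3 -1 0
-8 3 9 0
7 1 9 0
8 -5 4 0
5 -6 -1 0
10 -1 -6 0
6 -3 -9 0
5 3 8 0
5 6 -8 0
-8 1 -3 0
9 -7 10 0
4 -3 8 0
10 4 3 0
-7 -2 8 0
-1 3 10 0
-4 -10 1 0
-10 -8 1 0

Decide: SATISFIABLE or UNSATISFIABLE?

SATISFIABLE

Set v1 = False and propagate.
Try v2 = True.
For the remaining variables, v3 = True, v4 = True, v5 = False, v6 = True, v7 = False, v8 = False, v9 = True, v10 = False works.
So v1 = False, v2 = True, v3 = True, v4 = True, v5 = False, v6 = True, v7 = False, v8 = False, v9 = True, v10 = False is a satisfying assignment.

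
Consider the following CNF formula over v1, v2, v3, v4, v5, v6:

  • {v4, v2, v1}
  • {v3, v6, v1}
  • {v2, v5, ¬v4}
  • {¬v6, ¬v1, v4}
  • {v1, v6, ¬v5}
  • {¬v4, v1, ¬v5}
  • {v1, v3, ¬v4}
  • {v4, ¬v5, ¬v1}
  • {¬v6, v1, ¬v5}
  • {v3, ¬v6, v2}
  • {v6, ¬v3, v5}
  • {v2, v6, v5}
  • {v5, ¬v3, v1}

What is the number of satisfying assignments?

Split on v1, then v5.
  v1=1, v5=1: 7 of the 16 assignments to (v2,v3,v4,v6) work.
  v1=1, v5=0: remaining (v2,v3,v4,v6) ∈ {(1,0,0,0); (1,0,1,0); (1,0,1,1); (1,1,1,1)} — 4.
  v1=0, v5=1: a clause becomes empty — 0.
  v1=0, v5=0: remaining (v2,v3,v4,v6) ∈ {(1,0,0,1)} — 1.
Total: 7 + 4 + 0 + 1 = 12.

12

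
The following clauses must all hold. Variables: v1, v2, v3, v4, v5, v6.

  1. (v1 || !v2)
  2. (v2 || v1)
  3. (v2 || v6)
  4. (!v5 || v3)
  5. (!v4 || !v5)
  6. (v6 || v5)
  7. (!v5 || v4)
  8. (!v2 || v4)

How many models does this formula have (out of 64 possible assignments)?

The models are:
  v1=T v2=F v3=F v4=F v5=F v6=T
  v1=T v2=F v3=F v4=T v5=F v6=T
  v1=T v2=F v3=T v4=F v5=F v6=T
  v1=T v2=F v3=T v4=T v5=F v6=T
  v1=T v2=T v3=F v4=T v5=F v6=T
  v1=T v2=T v3=T v4=T v5=F v6=T
That's 6 in total.

6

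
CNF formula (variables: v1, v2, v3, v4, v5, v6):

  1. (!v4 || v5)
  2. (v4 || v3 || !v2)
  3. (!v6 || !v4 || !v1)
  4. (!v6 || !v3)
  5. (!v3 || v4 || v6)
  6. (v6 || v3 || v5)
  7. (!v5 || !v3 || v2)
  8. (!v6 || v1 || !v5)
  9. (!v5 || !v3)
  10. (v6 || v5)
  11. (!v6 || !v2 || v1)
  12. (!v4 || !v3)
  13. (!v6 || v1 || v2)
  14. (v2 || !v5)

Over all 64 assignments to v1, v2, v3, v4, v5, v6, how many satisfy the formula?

Satisfying assignments:
  v1=0 v2=1 v3=0 v4=1 v5=1 v6=0
  v1=1 v2=0 v3=0 v4=0 v5=0 v6=1
  v1=1 v2=1 v3=0 v4=1 v5=1 v6=0
That's 3 in total.

3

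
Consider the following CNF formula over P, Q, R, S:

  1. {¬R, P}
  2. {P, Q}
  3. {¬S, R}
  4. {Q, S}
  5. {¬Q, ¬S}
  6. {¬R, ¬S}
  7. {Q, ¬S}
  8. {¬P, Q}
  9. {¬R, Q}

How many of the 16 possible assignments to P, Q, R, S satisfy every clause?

3

The models are:
  P=0 Q=1 R=0 S=0
  P=1 Q=1 R=0 S=0
  P=1 Q=1 R=1 S=0
Count: 3.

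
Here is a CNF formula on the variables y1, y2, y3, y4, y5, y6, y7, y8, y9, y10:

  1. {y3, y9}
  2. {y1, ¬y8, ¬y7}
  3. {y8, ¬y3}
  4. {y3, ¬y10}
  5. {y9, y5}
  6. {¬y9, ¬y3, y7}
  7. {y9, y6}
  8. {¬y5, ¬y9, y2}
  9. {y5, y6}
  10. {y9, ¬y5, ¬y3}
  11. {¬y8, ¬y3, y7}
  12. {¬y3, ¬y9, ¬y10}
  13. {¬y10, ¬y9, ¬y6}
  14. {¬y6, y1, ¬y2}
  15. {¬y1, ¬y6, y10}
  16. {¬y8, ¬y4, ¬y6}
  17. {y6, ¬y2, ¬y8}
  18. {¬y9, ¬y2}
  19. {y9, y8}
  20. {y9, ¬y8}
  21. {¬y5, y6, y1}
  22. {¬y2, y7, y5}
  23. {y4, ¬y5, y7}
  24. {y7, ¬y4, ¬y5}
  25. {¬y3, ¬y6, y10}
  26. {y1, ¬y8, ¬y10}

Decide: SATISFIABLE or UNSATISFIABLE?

Set y1 = False and propagate.
Set y2 = False and propagate.
The remaining clauses are satisfied by y3 = False, y4 = False, y5 = False, y6 = True, y7 = False, y8 = True, y9 = True, y10 = False.
So y1=False, y2=False, y3=False, y4=False, y5=False, y6=True, y7=False, y8=True, y9=True, y10=False is a satisfying assignment.

SATISFIABLE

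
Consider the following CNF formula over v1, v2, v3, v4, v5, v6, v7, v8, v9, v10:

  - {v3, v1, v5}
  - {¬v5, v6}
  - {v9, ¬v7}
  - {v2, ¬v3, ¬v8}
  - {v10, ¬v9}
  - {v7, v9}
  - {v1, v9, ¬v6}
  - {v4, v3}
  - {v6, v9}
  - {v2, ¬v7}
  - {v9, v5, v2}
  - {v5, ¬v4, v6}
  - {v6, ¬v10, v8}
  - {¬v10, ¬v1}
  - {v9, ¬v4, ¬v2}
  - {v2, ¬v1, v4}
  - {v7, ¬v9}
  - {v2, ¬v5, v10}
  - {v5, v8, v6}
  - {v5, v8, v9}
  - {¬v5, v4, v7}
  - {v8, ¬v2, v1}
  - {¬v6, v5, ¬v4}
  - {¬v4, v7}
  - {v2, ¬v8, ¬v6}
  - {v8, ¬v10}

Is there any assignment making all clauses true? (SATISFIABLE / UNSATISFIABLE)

SATISFIABLE

Try v1 = False.
For the remaining variables, v2 = True, v3 = True, v4 = False, v5 = False, v6 = True, v7 = True, v8 = True, v9 = True, v10 = True works.
So v1 = False  v2 = True  v3 = True  v4 = False  v5 = False  v6 = True  v7 = True  v8 = True  v9 = True  v10 = True is a satisfying assignment.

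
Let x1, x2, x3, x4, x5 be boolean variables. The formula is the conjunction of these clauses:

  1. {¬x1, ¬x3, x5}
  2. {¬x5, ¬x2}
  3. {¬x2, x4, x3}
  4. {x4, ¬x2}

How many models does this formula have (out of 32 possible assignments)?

17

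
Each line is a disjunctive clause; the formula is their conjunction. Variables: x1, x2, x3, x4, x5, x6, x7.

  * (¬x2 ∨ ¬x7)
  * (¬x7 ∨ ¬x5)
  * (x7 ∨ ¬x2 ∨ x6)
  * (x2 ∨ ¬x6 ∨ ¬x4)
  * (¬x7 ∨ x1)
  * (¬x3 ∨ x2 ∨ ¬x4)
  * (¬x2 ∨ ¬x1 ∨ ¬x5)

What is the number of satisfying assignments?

37

Case analysis on x2 and x7:
  x2=T, x7=T: a clause becomes empty — 0.
  x2=T, x7=F: x3, x4 free; 3 ways for (x1,x5,x6) × 2^2 = 12.
  x2=F, x7=T: 5 of the 32 assignments to (x1,x3,x4,x5,x6) work.
  x2=F, x7=F: x1, x5 free; 5 ways for (x3,x4,x6) × 2^2 = 20.
Total: 0 + 12 + 5 + 20 = 37.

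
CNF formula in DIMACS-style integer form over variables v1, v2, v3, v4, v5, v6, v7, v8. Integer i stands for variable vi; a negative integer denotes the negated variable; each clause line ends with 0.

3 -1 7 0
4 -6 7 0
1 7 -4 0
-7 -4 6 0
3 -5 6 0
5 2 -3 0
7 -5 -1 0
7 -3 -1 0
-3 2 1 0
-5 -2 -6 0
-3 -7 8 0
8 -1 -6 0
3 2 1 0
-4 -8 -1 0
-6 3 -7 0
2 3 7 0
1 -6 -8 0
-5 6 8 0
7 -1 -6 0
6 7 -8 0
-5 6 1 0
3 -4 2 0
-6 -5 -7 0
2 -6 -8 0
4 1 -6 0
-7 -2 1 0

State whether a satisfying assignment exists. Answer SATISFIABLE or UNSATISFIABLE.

Branch on v1: take v1 = True.
The remaining clauses are satisfied by v2 = False, v3 = False, v4 = False, v5 = False, v6 = False, v7 = True, v8 = True.
So v1 = T, v2 = F, v3 = F, v4 = F, v5 = F, v6 = F, v7 = T, v8 = T is a satisfying assignment.

SATISFIABLE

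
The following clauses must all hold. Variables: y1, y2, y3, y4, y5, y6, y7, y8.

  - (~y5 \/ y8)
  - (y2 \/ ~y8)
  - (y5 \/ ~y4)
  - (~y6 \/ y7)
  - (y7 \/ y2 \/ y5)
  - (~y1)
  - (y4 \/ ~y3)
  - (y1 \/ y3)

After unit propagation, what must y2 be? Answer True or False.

(~y1) is a unit clause: y1 = False.
From (y1 \/ y3) and y1 = False: y3 = True.
In (y4 \/ ~y3), ~y3 is now false; y4 must hold, so y4 = True.
(~y4 \/ y5): since y4 = True, the clause reduces to (y5). y5 = True.
In (y8 \/ ~y5), ~y5 is now false; y8 must hold, so y8 = True.
(~y8 \/ y2) with y8 = True leaves only y2, so y2 = True.

True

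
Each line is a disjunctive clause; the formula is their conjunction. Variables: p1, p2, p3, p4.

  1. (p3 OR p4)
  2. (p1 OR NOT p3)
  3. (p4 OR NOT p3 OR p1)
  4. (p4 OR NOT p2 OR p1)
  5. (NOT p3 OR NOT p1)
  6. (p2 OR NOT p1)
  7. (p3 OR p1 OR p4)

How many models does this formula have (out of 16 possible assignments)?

The models are:
  p1=F p2=F p3=F p4=T
  p1=F p2=T p3=F p4=T
  p1=T p2=T p3=F p4=T
Count: 3.

3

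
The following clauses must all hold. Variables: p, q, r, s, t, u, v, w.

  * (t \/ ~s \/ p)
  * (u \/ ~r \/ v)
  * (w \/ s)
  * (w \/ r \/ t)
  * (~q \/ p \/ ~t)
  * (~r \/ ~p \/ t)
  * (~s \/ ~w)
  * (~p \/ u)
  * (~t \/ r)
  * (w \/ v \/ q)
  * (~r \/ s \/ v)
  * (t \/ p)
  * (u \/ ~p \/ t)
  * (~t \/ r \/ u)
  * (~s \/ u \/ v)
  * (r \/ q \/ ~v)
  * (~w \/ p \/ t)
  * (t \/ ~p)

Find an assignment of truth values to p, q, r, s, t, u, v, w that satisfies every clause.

p = True, q = False, r = True, s = False, t = True, u = True, v = True, w = True

Check each clause:
  1. (p \/ t \/ ~s) — p is true.
  2. (~r \/ v \/ u) — u is true.
  3. (w \/ s) — w is true.
  4. (t \/ w \/ r) — w is true.
  5. (~q \/ p \/ ~t) — p is true.
  6. (~r \/ ~p \/ t) — t is true.
  7. (~s \/ ~w) — ~s is true.
  8. (~p \/ u) — u is true.
  9. (r \/ ~t) — r is true.
  10. (q \/ w \/ v) — w is true.
  11. (v \/ ~r \/ s) — v is true.
  12. (p \/ t) — p is true.
  13. (t \/ ~p \/ u) — t is true.
  14. (~t \/ u \/ r) — r is true.
  15. (~s \/ v \/ u) — ~s is true.
  16. (~v \/ q \/ r) — r is true.
  17. (t \/ p \/ ~w) — p is true.
  18. (~p \/ t) — t is true.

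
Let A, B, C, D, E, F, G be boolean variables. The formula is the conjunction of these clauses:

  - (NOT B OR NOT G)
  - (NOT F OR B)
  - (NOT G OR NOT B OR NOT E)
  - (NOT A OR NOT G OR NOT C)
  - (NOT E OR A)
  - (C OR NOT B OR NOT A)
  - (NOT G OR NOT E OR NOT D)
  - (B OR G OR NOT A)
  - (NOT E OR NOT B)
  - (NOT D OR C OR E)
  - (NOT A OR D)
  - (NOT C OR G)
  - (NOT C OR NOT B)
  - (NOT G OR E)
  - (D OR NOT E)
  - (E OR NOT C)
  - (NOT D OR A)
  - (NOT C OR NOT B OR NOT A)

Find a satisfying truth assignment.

Set A = False and propagate.
  then E is forced to False.
  then G is forced to False.
  then C is forced to False.
  then D is forced to False.
The remaining clauses are satisfied by B = True, F = True.
Every clause has at least one true literal under this assignment.

A = F, B = T, C = F, D = F, E = F, F = T, G = F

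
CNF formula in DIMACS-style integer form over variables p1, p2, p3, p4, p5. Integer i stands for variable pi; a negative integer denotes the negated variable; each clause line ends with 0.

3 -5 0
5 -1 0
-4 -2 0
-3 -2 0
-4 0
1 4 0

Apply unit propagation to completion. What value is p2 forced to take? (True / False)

(!p4) is a unit clause: p4 = False.
In (p4 || p1), p4 is now false; p1 must hold, so p1 = True.
In (p5 || !p1), !p1 is now false; p5 must hold, so p5 = True.
(!p5 || p3) with p5 = True leaves only p3, so p3 = True.
(!p2 || !p3): since p3 = True, the clause reduces to (!p2). p2 = False.

False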